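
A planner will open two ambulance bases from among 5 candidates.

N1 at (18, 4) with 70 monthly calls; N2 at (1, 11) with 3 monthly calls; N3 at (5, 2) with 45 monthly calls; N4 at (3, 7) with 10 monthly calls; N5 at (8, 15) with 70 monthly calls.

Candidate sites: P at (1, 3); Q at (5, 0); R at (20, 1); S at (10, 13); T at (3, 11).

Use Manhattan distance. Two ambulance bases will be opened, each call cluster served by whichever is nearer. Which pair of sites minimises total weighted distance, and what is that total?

Evaluate every pair (each demand assigned to the nearer of the two):
  {R, S}: total = 1513
  {R, T}: total = 1521
  {Q, S}: total = 1683
  {P, S}: total = 1779
  {Q, R}: total = 1835
  {Q, T}: total = 1956
  {P, R}: total = 1989
  {S, T}: total = 2011
  {P, T}: total = 2161
  {P, Q}: total = 2624
Best pair: {R, S} with total 1513.

{R, S}, total 1513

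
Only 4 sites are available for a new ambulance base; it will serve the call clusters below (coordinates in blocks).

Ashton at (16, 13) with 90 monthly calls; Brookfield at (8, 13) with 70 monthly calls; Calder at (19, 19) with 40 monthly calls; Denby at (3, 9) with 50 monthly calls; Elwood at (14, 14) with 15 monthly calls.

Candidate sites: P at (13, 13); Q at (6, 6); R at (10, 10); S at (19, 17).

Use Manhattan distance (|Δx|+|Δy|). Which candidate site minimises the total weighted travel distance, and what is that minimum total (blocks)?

P, total 1830 blocks

Total weighted distance at each candidate:
  P (13, 13): total = 1830
  Q (6, 6): total = 3740
  R (10, 10): total = 2400
  S (19, 17): total = 3080
Minimum is at P with total 1830 blocks.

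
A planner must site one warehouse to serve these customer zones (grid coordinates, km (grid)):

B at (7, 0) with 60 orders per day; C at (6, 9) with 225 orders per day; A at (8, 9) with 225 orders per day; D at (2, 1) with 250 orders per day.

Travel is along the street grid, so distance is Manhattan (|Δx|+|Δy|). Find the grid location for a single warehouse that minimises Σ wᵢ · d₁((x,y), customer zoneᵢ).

Manhattan distance separates: Σwᵢ(|x−xᵢ|+|y−yᵢ|) = Σwᵢ|x−xᵢ| + Σwᵢ|y−yᵢ|, so x and y are optimised independently as 1-D weighted medians.
Total weight W = 760; half = 380.
x-coordinate, sorted with cumulative weight:
  x=2 (D, w=250) cum 250
  x=6 (C, w=225) cum 475  ← median
  x=7 (B, w=60) cum 535
  x=8 (A, w=225) cum 760
⇒ x* = 6
y-coordinate, sorted with cumulative weight:
  y=0 (B, w=60) cum 60
  y=1 (D, w=250) cum 310
  y=9 (C, w=225) cum 535  ← median
  y=9 (A, w=225) cum 760
⇒ y* = 9

(6, 9)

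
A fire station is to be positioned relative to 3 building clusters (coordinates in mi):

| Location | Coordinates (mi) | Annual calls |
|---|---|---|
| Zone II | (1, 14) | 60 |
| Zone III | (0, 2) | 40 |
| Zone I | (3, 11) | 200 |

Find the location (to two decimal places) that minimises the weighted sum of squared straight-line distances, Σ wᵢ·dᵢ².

The minimiser of Σwᵢ‖p−pᵢ‖² is the weighted centroid p* = (Σwᵢpᵢ)/(Σwᵢ).
Σwᵢ = 300.
Σwᵢxᵢ = 60·1 + 40·0 + 200·3 = 660.
Σwᵢyᵢ = 60·14 + 40·2 + 200·11 = 3120.
x* = 660/300 = 2.20, y* = 3120/300 = 10.40.

(2.20, 10.40)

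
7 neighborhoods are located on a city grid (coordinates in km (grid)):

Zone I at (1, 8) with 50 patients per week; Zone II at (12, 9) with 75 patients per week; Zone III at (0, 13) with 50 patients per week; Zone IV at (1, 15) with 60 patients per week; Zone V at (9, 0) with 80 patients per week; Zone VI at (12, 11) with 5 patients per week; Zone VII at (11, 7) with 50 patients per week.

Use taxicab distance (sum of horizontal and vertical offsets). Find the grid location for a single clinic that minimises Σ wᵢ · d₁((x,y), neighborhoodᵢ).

(9, 9)

Manhattan distance separates: Σwᵢ(|x−xᵢ|+|y−yᵢ|) = Σwᵢ|x−xᵢ| + Σwᵢ|y−yᵢ|, so x and y are optimised independently as 1-D weighted medians.
Total weight W = 370; half = 185.
x-coordinate, sorted with cumulative weight:
  x=0 (Zone III, w=50) cum 50
  x=1 (Zone I, w=50) cum 100
  x=1 (Zone IV, w=60) cum 160
  x=9 (Zone V, w=80) cum 240  ← median
  x=11 (Zone VII, w=50) cum 290
  x=12 (Zone II, w=75) cum 365
  x=12 (Zone VI, w=5) cum 370
⇒ x* = 9
y-coordinate, sorted with cumulative weight:
  y=0 (Zone V, w=80) cum 80
  y=7 (Zone VII, w=50) cum 130
  y=8 (Zone I, w=50) cum 180
  y=9 (Zone II, w=75) cum 255  ← median
  y=11 (Zone VI, w=5) cum 260
  y=13 (Zone III, w=50) cum 310
  y=15 (Zone IV, w=60) cum 370
⇒ y* = 9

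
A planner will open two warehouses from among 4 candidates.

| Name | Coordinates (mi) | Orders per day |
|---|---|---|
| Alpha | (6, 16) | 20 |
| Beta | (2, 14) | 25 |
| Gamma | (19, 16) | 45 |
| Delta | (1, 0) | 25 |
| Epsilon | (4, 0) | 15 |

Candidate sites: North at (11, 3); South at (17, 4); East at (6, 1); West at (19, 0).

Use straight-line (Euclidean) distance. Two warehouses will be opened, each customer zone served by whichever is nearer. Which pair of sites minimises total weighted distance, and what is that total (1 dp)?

Evaluate every pair (each demand assigned to the nearer of the two):
  {South, East}: total = 1348.5
  {North, East}: total = 1466.5
  {East, West}: total = 1521.1
  {North, South}: total = 1556.6
  {North, West}: total = 1696.0
  {South, West}: total = 1940.1
Best pair: {South, East} with total 1348.5.

{South, East}, total 1348.5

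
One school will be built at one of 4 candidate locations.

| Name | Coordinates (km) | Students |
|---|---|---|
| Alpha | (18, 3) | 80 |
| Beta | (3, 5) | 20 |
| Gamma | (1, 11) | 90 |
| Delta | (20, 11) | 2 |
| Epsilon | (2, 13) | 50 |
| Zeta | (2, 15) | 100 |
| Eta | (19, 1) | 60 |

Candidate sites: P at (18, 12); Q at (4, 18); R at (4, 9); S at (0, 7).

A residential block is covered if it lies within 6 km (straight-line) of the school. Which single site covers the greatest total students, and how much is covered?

R, covering 160

Coverage radius r = 6 km; a point is covered iff (Δx)²+(Δy)² ≤ 6² = 36.
  P (18, 12): covers {Delta} → 2
  Q (4, 18): covers {Epsilon, Zeta} → 150
  R (4, 9): covers {Beta, Gamma, Epsilon} → 160
  S (0, 7): covers {Beta, Gamma} → 110
Maximum coverage at R: 160 students.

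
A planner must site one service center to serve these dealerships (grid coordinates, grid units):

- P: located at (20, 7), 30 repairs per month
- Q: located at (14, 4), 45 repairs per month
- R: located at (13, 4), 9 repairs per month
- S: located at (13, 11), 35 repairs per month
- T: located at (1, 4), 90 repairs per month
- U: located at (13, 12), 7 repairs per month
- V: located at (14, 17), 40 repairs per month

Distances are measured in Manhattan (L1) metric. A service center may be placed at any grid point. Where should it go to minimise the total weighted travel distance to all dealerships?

Manhattan distance separates: Σwᵢ(|x−xᵢ|+|y−yᵢ|) = Σwᵢ|x−xᵢ| + Σwᵢ|y−yᵢ|, so x and y are optimised independently as 1-D weighted medians.
Total weight W = 256; half = 128.
x-coordinate, sorted with cumulative weight:
  x=1 (T, w=90) cum 90
  x=13 (R, w=9) cum 99
  x=13 (S, w=35) cum 134  ← median
  x=13 (U, w=7) cum 141
  x=14 (Q, w=45) cum 186
  x=14 (V, w=40) cum 226
  x=20 (P, w=30) cum 256
⇒ x* = 13
y-coordinate, sorted with cumulative weight:
  y=4 (Q, w=45) cum 45
  y=4 (R, w=9) cum 54
  y=4 (T, w=90) cum 144  ← median
  y=7 (P, w=30) cum 174
  y=11 (S, w=35) cum 209
  y=12 (U, w=7) cum 216
  y=17 (V, w=40) cum 256
⇒ y* = 4

(13, 4)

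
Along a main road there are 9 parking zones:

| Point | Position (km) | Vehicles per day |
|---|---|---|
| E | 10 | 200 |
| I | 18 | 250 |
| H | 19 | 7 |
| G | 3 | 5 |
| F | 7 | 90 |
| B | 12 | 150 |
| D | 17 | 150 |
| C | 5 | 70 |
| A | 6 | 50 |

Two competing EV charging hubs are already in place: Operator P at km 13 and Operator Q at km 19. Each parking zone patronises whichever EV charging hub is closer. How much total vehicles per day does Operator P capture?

The indifferent point is the midpoint (13+19)/2 = 16; parking zones left of it (closer to Operator P at 13) go to Operator P, those right go to Operator Q.
  G at 3 (w=5) → Operator P
  C at 5 (w=70) → Operator P
  A at 6 (w=50) → Operator P
  F at 7 (w=90) → Operator P
  E at 10 (w=200) → Operator P
  B at 12 (w=150) → Operator P
  D at 17 (w=150) → Operator Q
  I at 18 (w=250) → Operator Q
  H at 19 (w=7) → Operator Q
Operator P captures 565; Operator Q captures 407.

565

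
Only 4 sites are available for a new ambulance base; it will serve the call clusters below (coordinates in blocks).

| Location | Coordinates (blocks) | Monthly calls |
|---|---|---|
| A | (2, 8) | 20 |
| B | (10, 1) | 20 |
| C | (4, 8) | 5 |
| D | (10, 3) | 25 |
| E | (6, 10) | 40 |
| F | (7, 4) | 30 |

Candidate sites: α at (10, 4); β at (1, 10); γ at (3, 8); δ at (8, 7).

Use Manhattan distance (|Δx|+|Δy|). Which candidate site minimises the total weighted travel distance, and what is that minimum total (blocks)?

δ, total 795 blocks

Total weighted distance at each candidate:
  α (10, 4): total = 865
  β (1, 10): total = 1405
  γ (3, 8): total = 1045
  δ (8, 7): total = 795
Minimum is at δ with total 795 blocks.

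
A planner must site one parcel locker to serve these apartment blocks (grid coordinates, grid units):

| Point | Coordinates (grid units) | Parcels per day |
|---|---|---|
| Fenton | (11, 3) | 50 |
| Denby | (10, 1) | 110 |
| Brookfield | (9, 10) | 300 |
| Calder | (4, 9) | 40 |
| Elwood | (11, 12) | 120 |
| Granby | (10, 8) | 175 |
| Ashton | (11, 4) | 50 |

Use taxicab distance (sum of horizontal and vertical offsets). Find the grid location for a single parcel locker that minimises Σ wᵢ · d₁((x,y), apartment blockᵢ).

(10, 9)

Manhattan distance separates: Σwᵢ(|x−xᵢ|+|y−yᵢ|) = Σwᵢ|x−xᵢ| + Σwᵢ|y−yᵢ|, so x and y are optimised independently as 1-D weighted medians.
Total weight W = 845; half = 422.5.
x-coordinate, sorted with cumulative weight:
  x=4 (Calder, w=40) cum 40
  x=9 (Brookfield, w=300) cum 340
  x=10 (Denby, w=110) cum 450  ← median
  x=10 (Granby, w=175) cum 625
  x=11 (Fenton, w=50) cum 675
  x=11 (Elwood, w=120) cum 795
  x=11 (Ashton, w=50) cum 845
⇒ x* = 10
y-coordinate, sorted with cumulative weight:
  y=1 (Denby, w=110) cum 110
  y=3 (Fenton, w=50) cum 160
  y=4 (Ashton, w=50) cum 210
  y=8 (Granby, w=175) cum 385
  y=9 (Calder, w=40) cum 425  ← median
  y=10 (Brookfield, w=300) cum 725
  y=12 (Elwood, w=120) cum 845
⇒ y* = 9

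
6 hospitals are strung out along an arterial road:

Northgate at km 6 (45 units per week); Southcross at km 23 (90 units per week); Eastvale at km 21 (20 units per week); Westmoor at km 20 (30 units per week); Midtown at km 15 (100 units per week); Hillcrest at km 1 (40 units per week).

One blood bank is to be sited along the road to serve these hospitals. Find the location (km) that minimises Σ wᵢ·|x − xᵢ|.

For a sum of weighted absolute distances on a line, the optimum is the weighted median (not the mean). Total weight W = 325; half-weight = 162.5.
Sort by position and accumulate weight:
  km 1 (Hillcrest, w=40) → cum 40
  km 6 (Northgate, w=45) → cum 85
  km 15 (Midtown, w=100) → cum 185  ≥ 162.5 → median here
  km 20 (Westmoor, w=30) → cum 215
  km 21 (Eastvale, w=20) → cum 235
  km 23 (Southcross, w=90) → cum 325
Optimal location: km 15.

x = 15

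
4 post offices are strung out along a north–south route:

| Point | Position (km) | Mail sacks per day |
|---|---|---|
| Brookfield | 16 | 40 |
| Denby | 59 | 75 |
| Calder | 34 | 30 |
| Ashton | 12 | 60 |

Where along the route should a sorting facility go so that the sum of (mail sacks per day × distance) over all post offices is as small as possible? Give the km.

For a sum of weighted absolute distances on a line, the optimum is the weighted median (not the mean). Total weight W = 205; half-weight = 102.5.
Sort by position and accumulate weight:
  km 12 (Ashton, w=60) → cum 60
  km 16 (Brookfield, w=40) → cum 100
  km 34 (Calder, w=30) → cum 130  ≥ 102.5 → median here
  km 59 (Denby, w=75) → cum 205
Optimal location: km 34.

x = 34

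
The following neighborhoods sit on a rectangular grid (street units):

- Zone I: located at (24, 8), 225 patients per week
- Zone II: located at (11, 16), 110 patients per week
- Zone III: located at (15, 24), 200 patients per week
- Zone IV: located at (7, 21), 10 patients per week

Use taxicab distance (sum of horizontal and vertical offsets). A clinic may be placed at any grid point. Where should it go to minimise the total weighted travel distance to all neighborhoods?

Manhattan distance separates: Σwᵢ(|x−xᵢ|+|y−yᵢ|) = Σwᵢ|x−xᵢ| + Σwᵢ|y−yᵢ|, so x and y are optimised independently as 1-D weighted medians.
Total weight W = 545; half = 272.5.
x-coordinate, sorted with cumulative weight:
  x=7 (Zone IV, w=10) cum 10
  x=11 (Zone II, w=110) cum 120
  x=15 (Zone III, w=200) cum 320  ← median
  x=24 (Zone I, w=225) cum 545
⇒ x* = 15
y-coordinate, sorted with cumulative weight:
  y=8 (Zone I, w=225) cum 225
  y=16 (Zone II, w=110) cum 335  ← median
  y=21 (Zone IV, w=10) cum 345
  y=24 (Zone III, w=200) cum 545
⇒ y* = 16

(15, 16)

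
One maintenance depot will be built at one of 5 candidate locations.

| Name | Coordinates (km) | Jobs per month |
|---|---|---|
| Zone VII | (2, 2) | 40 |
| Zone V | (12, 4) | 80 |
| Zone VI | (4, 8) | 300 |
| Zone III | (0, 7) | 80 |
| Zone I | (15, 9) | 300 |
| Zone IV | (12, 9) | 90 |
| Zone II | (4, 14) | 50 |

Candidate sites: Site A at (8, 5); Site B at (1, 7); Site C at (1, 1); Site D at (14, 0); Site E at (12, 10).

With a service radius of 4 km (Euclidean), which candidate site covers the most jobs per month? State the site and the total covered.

Site E, covering 390

Coverage radius r = 4 km; a point is covered iff (Δx)²+(Δy)² ≤ 4² = 16.
  Site A (8, 5): covers {none} → 0
  Site B (1, 7): covers {Zone VI, Zone III} → 380
  Site C (1, 1): covers {Zone VII} → 40
  Site D (14, 0): covers {none} → 0
  Site E (12, 10): covers {Zone I, Zone IV} → 390
Maximum coverage at Site E: 390 jobs per month.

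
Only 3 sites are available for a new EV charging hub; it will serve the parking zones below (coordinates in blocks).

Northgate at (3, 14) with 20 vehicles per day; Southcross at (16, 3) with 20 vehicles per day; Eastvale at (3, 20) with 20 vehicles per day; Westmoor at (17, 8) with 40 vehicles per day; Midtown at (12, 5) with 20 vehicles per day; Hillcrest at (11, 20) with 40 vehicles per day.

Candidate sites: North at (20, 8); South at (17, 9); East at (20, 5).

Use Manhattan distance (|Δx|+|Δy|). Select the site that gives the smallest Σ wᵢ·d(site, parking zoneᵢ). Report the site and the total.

South, total 1920 blocks

Total weighted distance at each candidate:
  North (20, 8): total = 2400
  South (17, 9): total = 1920
  East (20, 5): total = 2640
Minimum is at South with total 1920 blocks.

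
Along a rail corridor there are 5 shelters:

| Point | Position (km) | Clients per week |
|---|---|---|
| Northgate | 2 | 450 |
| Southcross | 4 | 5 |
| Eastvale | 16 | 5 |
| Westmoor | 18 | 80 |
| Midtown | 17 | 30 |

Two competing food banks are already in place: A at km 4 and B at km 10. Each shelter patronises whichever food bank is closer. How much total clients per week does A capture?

The indifferent point is the midpoint (4+10)/2 = 7; shelters left of it (closer to A at 4) go to A, those right go to B.
  Northgate at 2 (w=450) → A
  Southcross at 4 (w=5) → A
  Eastvale at 16 (w=5) → B
  Midtown at 17 (w=30) → B
  Westmoor at 18 (w=80) → B
A captures 455; B captures 115.

455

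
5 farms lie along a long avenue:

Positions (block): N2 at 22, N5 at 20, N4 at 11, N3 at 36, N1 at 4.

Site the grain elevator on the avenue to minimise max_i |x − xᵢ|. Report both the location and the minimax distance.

location 20, max distance 16

The 1-center on a line is the midpoint of the two extreme points: leftmost at 4, rightmost at 36.
Optimal location = (4 + 36)/2 = 20; maximum distance = (36 − 4)/2 = 16.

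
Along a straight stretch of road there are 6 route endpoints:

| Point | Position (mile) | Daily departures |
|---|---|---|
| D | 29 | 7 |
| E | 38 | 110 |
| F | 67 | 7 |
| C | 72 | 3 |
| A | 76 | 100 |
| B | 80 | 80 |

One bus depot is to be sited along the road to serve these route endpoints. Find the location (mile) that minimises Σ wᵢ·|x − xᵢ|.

x = 76

For a sum of weighted absolute distances on a line, the optimum is the weighted median (not the mean). Total weight W = 307; half-weight = 153.5.
Sort by position and accumulate weight:
  mile 29 (D, w=7) → cum 7
  mile 38 (E, w=110) → cum 117
  mile 67 (F, w=7) → cum 124
  mile 72 (C, w=3) → cum 127
  mile 76 (A, w=100) → cum 227  ≥ 153.5 → median here
  mile 80 (B, w=80) → cum 307
Optimal location: mile 76.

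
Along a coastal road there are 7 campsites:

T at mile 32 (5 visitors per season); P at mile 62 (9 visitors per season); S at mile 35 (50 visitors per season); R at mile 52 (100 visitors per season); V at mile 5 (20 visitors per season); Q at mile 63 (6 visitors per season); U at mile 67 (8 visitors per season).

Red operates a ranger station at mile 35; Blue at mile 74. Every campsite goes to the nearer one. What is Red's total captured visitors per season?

175

The indifferent point is the midpoint (35+74)/2 = 54.5; campsites left of it (closer to Red at 35) go to Red, those right go to Blue.
  V at 5 (w=20) → Red
  T at 32 (w=5) → Red
  S at 35 (w=50) → Red
  R at 52 (w=100) → Red
  P at 62 (w=9) → Blue
  Q at 63 (w=6) → Blue
  U at 67 (w=8) → Blue
Red captures 175; Blue captures 23.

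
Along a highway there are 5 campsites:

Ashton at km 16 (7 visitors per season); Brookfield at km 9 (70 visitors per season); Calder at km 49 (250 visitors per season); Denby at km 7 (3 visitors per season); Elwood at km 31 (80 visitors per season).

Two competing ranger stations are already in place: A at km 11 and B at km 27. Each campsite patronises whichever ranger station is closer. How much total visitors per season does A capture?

The indifferent point is the midpoint (11+27)/2 = 19; campsites left of it (closer to A at 11) go to A, those right go to B.
  Denby at 7 (w=3) → A
  Brookfield at 9 (w=70) → A
  Ashton at 16 (w=7) → A
  Elwood at 31 (w=80) → B
  Calder at 49 (w=250) → B
A captures 80; B captures 330.

80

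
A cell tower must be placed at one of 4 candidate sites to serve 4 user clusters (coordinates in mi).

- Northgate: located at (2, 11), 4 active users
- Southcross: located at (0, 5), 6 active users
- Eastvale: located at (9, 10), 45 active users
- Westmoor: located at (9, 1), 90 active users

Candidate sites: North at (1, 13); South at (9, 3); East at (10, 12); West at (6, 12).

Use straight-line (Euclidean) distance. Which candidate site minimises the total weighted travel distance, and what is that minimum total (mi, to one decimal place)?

South, total 592.8 mi

Total weighted distance at each candidate:
  North (1, 13): total = 1739.8
  South (9, 3): total = 592.8
  East (10, 12): total = 1200.2
  West (6, 12): total = 1260.2
Minimum is at South with total 592.8 mi.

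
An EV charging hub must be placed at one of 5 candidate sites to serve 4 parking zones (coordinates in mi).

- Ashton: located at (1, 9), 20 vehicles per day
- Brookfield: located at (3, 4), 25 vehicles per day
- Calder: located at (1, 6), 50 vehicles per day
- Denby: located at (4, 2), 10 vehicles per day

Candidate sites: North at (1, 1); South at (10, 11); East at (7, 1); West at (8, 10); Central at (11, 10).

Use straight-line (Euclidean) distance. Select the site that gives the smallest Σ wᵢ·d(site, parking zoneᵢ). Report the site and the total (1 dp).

Total weighted distance at each candidate:
  North (1, 1): total = 531.8
  South (10, 11): total = 1054.8
  East (7, 1): total = 747.1
  West (8, 10): total = 829.2
  Central (11, 10): total = 1095.8
Minimum is at North with total 531.8 mi.

North, total 531.8 mi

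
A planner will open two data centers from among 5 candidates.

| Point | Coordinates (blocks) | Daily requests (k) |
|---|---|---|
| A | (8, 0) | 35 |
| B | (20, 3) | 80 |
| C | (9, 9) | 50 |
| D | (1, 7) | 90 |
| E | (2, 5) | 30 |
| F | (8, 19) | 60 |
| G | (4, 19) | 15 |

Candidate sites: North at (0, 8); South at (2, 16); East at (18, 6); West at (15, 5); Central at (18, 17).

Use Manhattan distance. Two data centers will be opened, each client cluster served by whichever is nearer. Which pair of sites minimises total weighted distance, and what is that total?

{North, East}, total 3155

Evaluate every pair (each demand assigned to the nearer of the two):
  {North, East}: total = 3155
  {North, West}: total = 3175
  {South, West}: total = 3325
  {South, East}: total = 3405
  {North, Central}: total = 3615
  {North, South}: total = 4005
  {West, Central}: total = 4270
  {South, Central}: total = 4595
  {East, Central}: total = 4650
  {East, West}: total = 4785
Best pair: {North, East} with total 3155.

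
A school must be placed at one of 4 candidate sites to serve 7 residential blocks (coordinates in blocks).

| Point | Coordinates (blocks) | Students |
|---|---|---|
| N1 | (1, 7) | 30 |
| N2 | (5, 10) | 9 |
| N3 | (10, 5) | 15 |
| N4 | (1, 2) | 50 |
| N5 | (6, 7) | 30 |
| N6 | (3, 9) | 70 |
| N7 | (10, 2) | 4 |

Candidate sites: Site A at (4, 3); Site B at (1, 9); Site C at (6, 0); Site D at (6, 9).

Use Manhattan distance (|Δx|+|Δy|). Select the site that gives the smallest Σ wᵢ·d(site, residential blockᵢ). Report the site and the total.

Site B, total 1064 blocks

Total weighted distance at each candidate:
  Site A (4, 3): total = 1300
  Site B (1, 9): total = 1064
  Site C (6, 0): total = 2018
  Site D (6, 9): total = 1262
Minimum is at Site B with total 1064 blocks.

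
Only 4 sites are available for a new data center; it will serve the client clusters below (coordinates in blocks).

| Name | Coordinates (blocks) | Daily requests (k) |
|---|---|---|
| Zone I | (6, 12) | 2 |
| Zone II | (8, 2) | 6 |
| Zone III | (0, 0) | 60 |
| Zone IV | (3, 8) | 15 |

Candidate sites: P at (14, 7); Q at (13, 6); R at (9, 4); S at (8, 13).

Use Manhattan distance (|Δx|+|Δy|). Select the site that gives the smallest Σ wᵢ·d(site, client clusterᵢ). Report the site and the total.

R, total 970 blocks

Total weighted distance at each candidate:
  P (14, 7): total = 1532
  Q (13, 6): total = 1400
  R (9, 4): total = 970
  S (8, 13): total = 1482
Minimum is at R with total 970 blocks.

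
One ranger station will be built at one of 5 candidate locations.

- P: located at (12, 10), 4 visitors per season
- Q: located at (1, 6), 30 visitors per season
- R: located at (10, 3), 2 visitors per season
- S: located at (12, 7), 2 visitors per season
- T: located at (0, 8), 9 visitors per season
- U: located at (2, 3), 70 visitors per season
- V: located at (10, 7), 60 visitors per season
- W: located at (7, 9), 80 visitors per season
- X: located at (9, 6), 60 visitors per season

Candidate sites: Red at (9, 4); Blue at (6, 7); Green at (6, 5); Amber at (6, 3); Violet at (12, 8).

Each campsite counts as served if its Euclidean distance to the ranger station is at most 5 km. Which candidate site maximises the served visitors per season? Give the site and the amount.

Coverage radius r = 5 km; a point is covered iff (Δx)²+(Δy)² ≤ 5² = 25.
  Red (9, 4): covers {R, S, V, X} → 124
  Blue (6, 7): covers {V, W, X} → 200
  Green (6, 5): covers {R, U, V, W, X} → 272
  Amber (6, 3): covers {R, U, X} → 132
  Violet (12, 8): covers {P, S, V, X} → 126
Maximum coverage at Green: 272 visitors per season.

Green, covering 272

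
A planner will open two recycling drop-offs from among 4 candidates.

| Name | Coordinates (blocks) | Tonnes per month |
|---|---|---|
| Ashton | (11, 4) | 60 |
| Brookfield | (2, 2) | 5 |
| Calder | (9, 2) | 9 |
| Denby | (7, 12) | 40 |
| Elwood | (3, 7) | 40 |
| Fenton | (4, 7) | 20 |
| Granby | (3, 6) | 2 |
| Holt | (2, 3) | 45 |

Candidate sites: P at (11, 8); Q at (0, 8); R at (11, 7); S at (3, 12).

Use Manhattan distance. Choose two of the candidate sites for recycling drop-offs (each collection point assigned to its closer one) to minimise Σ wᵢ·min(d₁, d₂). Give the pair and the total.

{Q, R}, total 1228

Evaluate every pair (each demand assigned to the nearer of the two):
  {Q, R}: total = 1228
  {R, S}: total = 1240
  {P, Q}: total = 1257
  {P, S}: total = 1309
  {P, R}: total = 1696
  {Q, S}: total = 1820
Best pair: {Q, R} with total 1228.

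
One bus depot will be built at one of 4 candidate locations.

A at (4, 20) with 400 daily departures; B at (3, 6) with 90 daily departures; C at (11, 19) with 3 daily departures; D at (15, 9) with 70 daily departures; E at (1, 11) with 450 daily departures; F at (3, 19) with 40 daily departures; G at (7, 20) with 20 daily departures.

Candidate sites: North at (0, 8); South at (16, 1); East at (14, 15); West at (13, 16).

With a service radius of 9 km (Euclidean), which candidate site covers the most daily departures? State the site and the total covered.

North, covering 540

Coverage radius r = 9 km; a point is covered iff (Δx)²+(Δy)² ≤ 9² = 81.
  North (0, 8): covers {B, E} → 540
  South (16, 1): covers {D} → 70
  East (14, 15): covers {C, D, G} → 93
  West (13, 16): covers {C, D, G} → 93
Maximum coverage at North: 540 daily departures.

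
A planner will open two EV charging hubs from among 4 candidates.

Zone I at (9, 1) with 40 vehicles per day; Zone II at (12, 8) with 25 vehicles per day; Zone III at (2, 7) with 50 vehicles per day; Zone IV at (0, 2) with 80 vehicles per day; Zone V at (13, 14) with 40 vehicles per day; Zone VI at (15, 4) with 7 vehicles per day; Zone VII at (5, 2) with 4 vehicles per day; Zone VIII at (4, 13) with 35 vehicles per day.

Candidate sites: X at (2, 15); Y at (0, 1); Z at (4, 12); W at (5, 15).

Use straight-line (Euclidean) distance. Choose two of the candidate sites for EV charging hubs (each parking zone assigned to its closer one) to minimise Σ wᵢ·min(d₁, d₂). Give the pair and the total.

{Y, Z}, total 1452.3

Evaluate every pair (each demand assigned to the nearer of the two):
  {Y, Z}: total = 1452.3
  {Y, W}: total = 1528.9
  {X, Y}: total = 1729.7
  {Z, W}: total = 2330.7
  {X, Z}: total = 2377.0
  {X, W}: total = 2838.9
Best pair: {Y, Z} with total 1452.3.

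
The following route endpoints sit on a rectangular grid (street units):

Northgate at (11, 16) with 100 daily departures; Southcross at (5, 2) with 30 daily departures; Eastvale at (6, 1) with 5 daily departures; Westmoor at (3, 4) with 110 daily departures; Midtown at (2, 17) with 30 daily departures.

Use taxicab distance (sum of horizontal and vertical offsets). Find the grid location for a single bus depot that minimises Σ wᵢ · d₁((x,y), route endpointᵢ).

(3, 4)

Manhattan distance separates: Σwᵢ(|x−xᵢ|+|y−yᵢ|) = Σwᵢ|x−xᵢ| + Σwᵢ|y−yᵢ|, so x and y are optimised independently as 1-D weighted medians.
Total weight W = 275; half = 137.5.
x-coordinate, sorted with cumulative weight:
  x=2 (Midtown, w=30) cum 30
  x=3 (Westmoor, w=110) cum 140  ← median
  x=5 (Southcross, w=30) cum 170
  x=6 (Eastvale, w=5) cum 175
  x=11 (Northgate, w=100) cum 275
⇒ x* = 3
y-coordinate, sorted with cumulative weight:
  y=1 (Eastvale, w=5) cum 5
  y=2 (Southcross, w=30) cum 35
  y=4 (Westmoor, w=110) cum 145  ← median
  y=16 (Northgate, w=100) cum 245
  y=17 (Midtown, w=30) cum 275
⇒ y* = 4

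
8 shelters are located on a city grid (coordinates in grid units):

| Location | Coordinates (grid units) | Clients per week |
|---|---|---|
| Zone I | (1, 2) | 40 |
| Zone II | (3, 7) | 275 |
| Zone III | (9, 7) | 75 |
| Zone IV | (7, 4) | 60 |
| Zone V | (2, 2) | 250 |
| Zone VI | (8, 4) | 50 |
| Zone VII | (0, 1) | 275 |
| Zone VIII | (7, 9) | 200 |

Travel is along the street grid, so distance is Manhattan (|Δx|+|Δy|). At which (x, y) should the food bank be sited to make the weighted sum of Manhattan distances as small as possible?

Manhattan distance separates: Σwᵢ(|x−xᵢ|+|y−yᵢ|) = Σwᵢ|x−xᵢ| + Σwᵢ|y−yᵢ|, so x and y are optimised independently as 1-D weighted medians.
Total weight W = 1225; half = 612.5.
x-coordinate, sorted with cumulative weight:
  x=0 (Zone VII, w=275) cum 275
  x=1 (Zone I, w=40) cum 315
  x=2 (Zone V, w=250) cum 565
  x=3 (Zone II, w=275) cum 840  ← median
  x=7 (Zone IV, w=60) cum 900
  x=7 (Zone VIII, w=200) cum 1100
  x=8 (Zone VI, w=50) cum 1150
  x=9 (Zone III, w=75) cum 1225
⇒ x* = 3
y-coordinate, sorted with cumulative weight:
  y=1 (Zone VII, w=275) cum 275
  y=2 (Zone I, w=40) cum 315
  y=2 (Zone V, w=250) cum 565
  y=4 (Zone IV, w=60) cum 625  ← median
  y=4 (Zone VI, w=50) cum 675
  y=7 (Zone II, w=275) cum 950
  y=7 (Zone III, w=75) cum 1025
  y=9 (Zone VIII, w=200) cum 1225
⇒ y* = 4

(3, 4)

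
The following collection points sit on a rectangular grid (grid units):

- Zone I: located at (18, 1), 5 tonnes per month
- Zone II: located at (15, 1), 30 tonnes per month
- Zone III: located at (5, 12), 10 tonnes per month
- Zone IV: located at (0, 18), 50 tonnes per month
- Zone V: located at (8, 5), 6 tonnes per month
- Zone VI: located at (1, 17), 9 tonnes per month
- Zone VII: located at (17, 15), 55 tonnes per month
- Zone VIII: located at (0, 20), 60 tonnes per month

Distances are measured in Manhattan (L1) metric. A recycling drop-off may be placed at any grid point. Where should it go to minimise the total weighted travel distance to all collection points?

Manhattan distance separates: Σwᵢ(|x−xᵢ|+|y−yᵢ|) = Σwᵢ|x−xᵢ| + Σwᵢ|y−yᵢ|, so x and y are optimised independently as 1-D weighted medians.
Total weight W = 225; half = 112.5.
x-coordinate, sorted with cumulative weight:
  x=0 (Zone IV, w=50) cum 50
  x=0 (Zone VIII, w=60) cum 110
  x=1 (Zone VI, w=9) cum 119  ← median
  x=5 (Zone III, w=10) cum 129
  x=8 (Zone V, w=6) cum 135
  x=15 (Zone II, w=30) cum 165
  x=17 (Zone VII, w=55) cum 220
  x=18 (Zone I, w=5) cum 225
⇒ x* = 1
y-coordinate, sorted with cumulative weight:
  y=1 (Zone I, w=5) cum 5
  y=1 (Zone II, w=30) cum 35
  y=5 (Zone V, w=6) cum 41
  y=12 (Zone III, w=10) cum 51
  y=15 (Zone VII, w=55) cum 106
  y=17 (Zone VI, w=9) cum 115  ← median
  y=18 (Zone IV, w=50) cum 165
  y=20 (Zone VIII, w=60) cum 225
⇒ y* = 17

(1, 17)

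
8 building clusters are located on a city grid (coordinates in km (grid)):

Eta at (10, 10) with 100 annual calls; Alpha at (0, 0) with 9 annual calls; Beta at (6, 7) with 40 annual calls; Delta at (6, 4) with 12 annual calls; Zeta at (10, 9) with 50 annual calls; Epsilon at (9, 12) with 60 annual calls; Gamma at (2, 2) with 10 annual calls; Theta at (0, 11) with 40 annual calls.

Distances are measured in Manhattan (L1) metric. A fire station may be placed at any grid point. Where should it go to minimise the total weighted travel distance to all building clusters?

(9, 10)

Manhattan distance separates: Σwᵢ(|x−xᵢ|+|y−yᵢ|) = Σwᵢ|x−xᵢ| + Σwᵢ|y−yᵢ|, so x and y are optimised independently as 1-D weighted medians.
Total weight W = 321; half = 160.5.
x-coordinate, sorted with cumulative weight:
  x=0 (Alpha, w=9) cum 9
  x=0 (Theta, w=40) cum 49
  x=2 (Gamma, w=10) cum 59
  x=6 (Beta, w=40) cum 99
  x=6 (Delta, w=12) cum 111
  x=9 (Epsilon, w=60) cum 171  ← median
  x=10 (Eta, w=100) cum 271
  x=10 (Zeta, w=50) cum 321
⇒ x* = 9
y-coordinate, sorted with cumulative weight:
  y=0 (Alpha, w=9) cum 9
  y=2 (Gamma, w=10) cum 19
  y=4 (Delta, w=12) cum 31
  y=7 (Beta, w=40) cum 71
  y=9 (Zeta, w=50) cum 121
  y=10 (Eta, w=100) cum 221  ← median
  y=11 (Theta, w=40) cum 261
  y=12 (Epsilon, w=60) cum 321
⇒ y* = 10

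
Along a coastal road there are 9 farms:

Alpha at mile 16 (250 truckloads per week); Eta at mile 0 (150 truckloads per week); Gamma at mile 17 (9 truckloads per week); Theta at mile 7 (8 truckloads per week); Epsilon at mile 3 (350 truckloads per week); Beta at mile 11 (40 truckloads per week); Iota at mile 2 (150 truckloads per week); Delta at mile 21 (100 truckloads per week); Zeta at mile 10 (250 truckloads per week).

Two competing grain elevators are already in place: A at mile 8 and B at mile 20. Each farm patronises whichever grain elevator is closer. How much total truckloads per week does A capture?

948

The indifferent point is the midpoint (8+20)/2 = 14; farms left of it (closer to A at 8) go to A, those right go to B.
  Eta at 0 (w=150) → A
  Iota at 2 (w=150) → A
  Epsilon at 3 (w=350) → A
  Theta at 7 (w=8) → A
  Zeta at 10 (w=250) → A
  Beta at 11 (w=40) → A
  Alpha at 16 (w=250) → B
  Gamma at 17 (w=9) → B
  Delta at 21 (w=100) → B
A captures 948; B captures 359.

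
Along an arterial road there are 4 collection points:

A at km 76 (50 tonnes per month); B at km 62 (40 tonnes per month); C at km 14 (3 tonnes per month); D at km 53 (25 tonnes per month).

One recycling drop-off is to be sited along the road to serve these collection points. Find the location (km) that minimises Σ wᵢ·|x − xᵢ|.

x = 62

For a sum of weighted absolute distances on a line, the optimum is the weighted median (not the mean). Total weight W = 118; half-weight = 59.
Sort by position and accumulate weight:
  km 14 (C, w=3) → cum 3
  km 53 (D, w=25) → cum 28
  km 62 (B, w=40) → cum 68  ≥ 59 → median here
  km 76 (A, w=50) → cum 118
Optimal location: km 62.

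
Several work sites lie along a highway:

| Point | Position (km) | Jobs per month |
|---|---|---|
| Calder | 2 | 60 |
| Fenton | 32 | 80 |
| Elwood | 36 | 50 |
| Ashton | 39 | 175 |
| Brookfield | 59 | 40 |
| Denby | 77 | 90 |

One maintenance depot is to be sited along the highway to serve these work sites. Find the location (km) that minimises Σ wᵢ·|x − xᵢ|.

x = 39

For a sum of weighted absolute distances on a line, the optimum is the weighted median (not the mean). Total weight W = 495; half-weight = 247.5.
Sort by position and accumulate weight:
  km 2 (Calder, w=60) → cum 60
  km 32 (Fenton, w=80) → cum 140
  km 36 (Elwood, w=50) → cum 190
  km 39 (Ashton, w=175) → cum 365  ≥ 247.5 → median here
  km 59 (Brookfield, w=40) → cum 405
  km 77 (Denby, w=90) → cum 495
Optimal location: km 39.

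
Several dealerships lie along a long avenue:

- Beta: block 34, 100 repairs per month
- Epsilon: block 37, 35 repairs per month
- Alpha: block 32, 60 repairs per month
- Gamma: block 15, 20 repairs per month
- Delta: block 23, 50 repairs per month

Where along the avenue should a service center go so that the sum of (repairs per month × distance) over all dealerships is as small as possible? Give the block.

x = 34

For a sum of weighted absolute distances on a line, the optimum is the weighted median (not the mean). Total weight W = 265; half-weight = 132.5.
Sort by position and accumulate weight:
  block 15 (Gamma, w=20) → cum 20
  block 23 (Delta, w=50) → cum 70
  block 32 (Alpha, w=60) → cum 130
  block 34 (Beta, w=100) → cum 230  ≥ 132.5 → median here
  block 37 (Epsilon, w=35) → cum 265
Optimal location: block 34.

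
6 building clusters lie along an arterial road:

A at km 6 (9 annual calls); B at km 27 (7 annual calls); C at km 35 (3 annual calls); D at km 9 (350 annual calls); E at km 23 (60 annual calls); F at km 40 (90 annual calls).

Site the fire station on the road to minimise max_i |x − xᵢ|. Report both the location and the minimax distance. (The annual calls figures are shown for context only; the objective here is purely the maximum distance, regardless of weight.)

location 23, max distance 17

The 1-center on a line is the midpoint of the two extreme points: leftmost at 6, rightmost at 40.
Optimal location = (6 + 40)/2 = 23; maximum distance = (40 − 6)/2 = 17.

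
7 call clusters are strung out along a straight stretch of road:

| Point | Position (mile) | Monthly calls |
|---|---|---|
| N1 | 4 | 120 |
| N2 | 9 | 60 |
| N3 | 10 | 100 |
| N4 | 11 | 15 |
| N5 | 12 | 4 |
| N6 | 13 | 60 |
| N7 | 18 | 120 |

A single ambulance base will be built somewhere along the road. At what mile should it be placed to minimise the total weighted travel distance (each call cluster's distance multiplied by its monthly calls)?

For a sum of weighted absolute distances on a line, the optimum is the weighted median (not the mean). Total weight W = 479; half-weight = 239.5.
Sort by position and accumulate weight:
  mile 4 (N1, w=120) → cum 120
  mile 9 (N2, w=60) → cum 180
  mile 10 (N3, w=100) → cum 280  ≥ 239.5 → median here
  mile 11 (N4, w=15) → cum 295
  mile 12 (N5, w=4) → cum 299
  mile 13 (N6, w=60) → cum 359
  mile 18 (N7, w=120) → cum 479
Optimal location: mile 10.

x = 10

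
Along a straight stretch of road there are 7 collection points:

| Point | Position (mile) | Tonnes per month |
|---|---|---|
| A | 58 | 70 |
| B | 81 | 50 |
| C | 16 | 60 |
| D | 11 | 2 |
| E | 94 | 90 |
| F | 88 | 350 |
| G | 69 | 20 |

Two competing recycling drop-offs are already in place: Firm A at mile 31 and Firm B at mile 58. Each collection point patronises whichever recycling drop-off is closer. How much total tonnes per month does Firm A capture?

The indifferent point is the midpoint (31+58)/2 = 44.5; collection points left of it (closer to Firm A at 31) go to Firm A, those right go to Firm B.
  D at 11 (w=2) → Firm A
  C at 16 (w=60) → Firm A
  A at 58 (w=70) → Firm B
  G at 69 (w=20) → Firm B
  B at 81 (w=50) → Firm B
  F at 88 (w=350) → Firm B
  E at 94 (w=90) → Firm B
Firm A captures 62; Firm B captures 580.

62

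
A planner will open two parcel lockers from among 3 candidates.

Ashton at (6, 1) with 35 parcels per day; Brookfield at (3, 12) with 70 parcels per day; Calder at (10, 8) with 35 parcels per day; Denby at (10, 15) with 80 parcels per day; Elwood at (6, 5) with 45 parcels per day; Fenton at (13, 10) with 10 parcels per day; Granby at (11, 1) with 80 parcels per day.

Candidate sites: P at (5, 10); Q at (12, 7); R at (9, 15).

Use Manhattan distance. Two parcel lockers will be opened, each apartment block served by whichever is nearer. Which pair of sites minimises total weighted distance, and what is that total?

Evaluate every pair (each demand assigned to the nearer of the two):
  {Q, R}: total = 2195
  {P, Q}: total = 2405
  {P, R}: total = 2505
Best pair: {Q, R} with total 2195.

{Q, R}, total 2195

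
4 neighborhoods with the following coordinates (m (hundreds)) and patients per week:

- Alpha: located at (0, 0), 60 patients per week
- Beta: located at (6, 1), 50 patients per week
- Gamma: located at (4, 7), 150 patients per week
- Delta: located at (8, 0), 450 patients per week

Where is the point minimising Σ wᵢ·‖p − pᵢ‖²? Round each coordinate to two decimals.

(6.34, 1.55)

The minimiser of Σwᵢ‖p−pᵢ‖² is the weighted centroid p* = (Σwᵢpᵢ)/(Σwᵢ).
Σwᵢ = 710.
Σwᵢxᵢ = 60·0 + 50·6 + 150·4 + 450·8 = 4500.
Σwᵢyᵢ = 60·0 + 50·1 + 150·7 + 450·0 = 1100.
x* = 4500/710 = 6.34, y* = 1100/710 = 1.55.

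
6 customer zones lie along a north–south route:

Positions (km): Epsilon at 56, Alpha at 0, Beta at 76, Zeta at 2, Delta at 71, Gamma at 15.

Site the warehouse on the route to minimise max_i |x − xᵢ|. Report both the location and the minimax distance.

location 38, max distance 38

The 1-center on a line is the midpoint of the two extreme points: leftmost at 0, rightmost at 76.
Optimal location = (0 + 76)/2 = 38; maximum distance = (76 − 0)/2 = 38.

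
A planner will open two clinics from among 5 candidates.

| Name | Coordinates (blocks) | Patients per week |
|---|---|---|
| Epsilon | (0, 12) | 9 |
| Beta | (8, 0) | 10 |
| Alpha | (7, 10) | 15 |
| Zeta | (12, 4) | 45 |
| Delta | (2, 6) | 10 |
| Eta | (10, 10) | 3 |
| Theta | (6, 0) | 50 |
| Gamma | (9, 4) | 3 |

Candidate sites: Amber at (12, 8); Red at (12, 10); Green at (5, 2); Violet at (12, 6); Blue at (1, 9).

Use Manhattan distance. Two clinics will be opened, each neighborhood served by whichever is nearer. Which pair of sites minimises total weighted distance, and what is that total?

{Green, Violet}, total 663

Evaluate every pair (each demand assigned to the nearer of the two):
  {Green, Violet}: total = 663
  {Amber, Green}: total = 720
  {Red, Green}: total = 765
  {Green, Blue}: total = 834
  {Violet, Blue}: total = 1004
  {Red, Violet}: total = 1112
  {Amber, Violet}: total = 1166
  {Amber, Blue}: total = 1214
  {Red, Blue}: total = 1294
  {Amber, Red}: total = 1348
Best pair: {Green, Violet} with total 663.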